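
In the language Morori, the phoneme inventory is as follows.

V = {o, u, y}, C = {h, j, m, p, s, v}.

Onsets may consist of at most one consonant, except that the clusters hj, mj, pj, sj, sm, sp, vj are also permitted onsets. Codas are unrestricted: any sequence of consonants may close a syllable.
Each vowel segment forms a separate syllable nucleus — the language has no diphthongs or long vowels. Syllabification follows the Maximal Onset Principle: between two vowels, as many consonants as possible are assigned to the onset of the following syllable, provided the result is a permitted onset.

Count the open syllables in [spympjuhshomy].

The vowels are y, u, o, y — 4 nuclei, so 4 syllables.
V1 /y/ – V2 /u/: /mpj/ splits as /m/ + /pj/ (/pj/ is the longest suffix that is a licit onset).
V2 /u/ – V3 /o/: /hsh/ — longest licit onset from the right is /h/, leaving /hs/ as coda.
V3 /o/ – V4 /y/: /m/ → onset of the next syllable (single consonants are always licit onsets).
Putting it together: spym.pjuhs.ho.my.
Classifying each syllable: /spym/ (closed), /pjuhs/ (closed), /ho/ (open), /my/ (open).
Open syllables: 2.

2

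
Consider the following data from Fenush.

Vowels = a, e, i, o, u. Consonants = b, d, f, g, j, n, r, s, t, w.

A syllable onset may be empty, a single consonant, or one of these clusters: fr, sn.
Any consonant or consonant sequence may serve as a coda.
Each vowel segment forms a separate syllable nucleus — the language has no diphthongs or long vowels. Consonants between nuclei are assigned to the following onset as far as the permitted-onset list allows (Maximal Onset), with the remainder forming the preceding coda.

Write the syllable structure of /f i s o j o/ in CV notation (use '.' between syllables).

CV.CV.CV

The vowels are i, o, o — 3 nuclei, so 3 syllables.
/i…o/ gap (V1→V2): /s/ → onset of the next syllable (single consonants are always licit onsets).
/o…o/ gap (V2→V3): /j/ → onset of the next syllable (single consonants are always licit onsets).
So the parse is fi.so.jo.
Mapping each syllable to C/V: /fi/ → CV, /so/ → CV, /jo/ → CV.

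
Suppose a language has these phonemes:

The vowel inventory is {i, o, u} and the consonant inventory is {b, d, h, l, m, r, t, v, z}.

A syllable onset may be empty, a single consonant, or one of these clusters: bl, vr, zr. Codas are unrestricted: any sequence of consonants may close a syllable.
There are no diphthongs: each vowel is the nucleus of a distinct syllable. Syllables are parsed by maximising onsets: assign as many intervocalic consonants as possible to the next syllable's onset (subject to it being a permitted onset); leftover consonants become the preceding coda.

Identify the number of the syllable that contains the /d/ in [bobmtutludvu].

Vowels present: o, u, u, u; each is a nucleus, giving 4 syllables.
/o…u/ gap (V1→V2): /bmt/ splits as /bm/ + /t/ (/t/ is the longest suffix that is a licit onset).
/u…u/ gap (V2→V3): /tl/; trying suffixes from longest down, /l/ is the first permitted one, so coda /t/ | onset /l/.
/u…u/ gap (V3→V4): /dv/ — longest licit onset from the right is /v/, leaving /d/ as coda.
Putting it together: bobm.tut.lud.vu.
The /d/ is in the coda of syllable 3 (/lud/).

3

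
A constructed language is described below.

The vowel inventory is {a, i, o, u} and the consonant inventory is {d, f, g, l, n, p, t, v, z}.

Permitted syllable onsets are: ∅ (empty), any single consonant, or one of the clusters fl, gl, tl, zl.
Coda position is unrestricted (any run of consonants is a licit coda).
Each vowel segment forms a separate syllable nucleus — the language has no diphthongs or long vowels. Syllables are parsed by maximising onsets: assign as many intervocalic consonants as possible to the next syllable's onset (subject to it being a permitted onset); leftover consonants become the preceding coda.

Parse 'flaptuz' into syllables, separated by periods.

Vowels present: a, u; each is a nucleus, giving 2 syllables.
/a…u/ gap (V1→V2): /pt/ — longest licit onset from the right is /t/, leaving /p/ as coda.

flap.tuz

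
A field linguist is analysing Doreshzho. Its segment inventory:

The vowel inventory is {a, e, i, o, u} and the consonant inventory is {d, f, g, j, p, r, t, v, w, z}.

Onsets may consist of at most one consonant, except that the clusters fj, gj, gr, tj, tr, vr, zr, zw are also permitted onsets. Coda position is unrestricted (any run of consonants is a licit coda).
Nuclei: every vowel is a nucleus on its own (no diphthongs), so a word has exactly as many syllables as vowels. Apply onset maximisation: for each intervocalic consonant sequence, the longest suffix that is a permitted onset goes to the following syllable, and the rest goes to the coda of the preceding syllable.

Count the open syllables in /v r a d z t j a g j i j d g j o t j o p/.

Nuclei (vowels): a, a, i, o, o → 5 syllables.
Between /a/ (V1) and /a/ (V2): /dztj/ splits as /dz/ + /tj/ (/tj/ is the longest suffix that is a licit onset).
Between /a/ (V2) and /i/ (V3): /gj/ — entire cluster is a permitted onset → onset /gj/, coda ∅.
Between /i/ (V3) and /o/ (V4): /jdgj/; trying suffixes from longest down, /gj/ is the first permitted one, so coda /jd/ | onset /gj/.
Between /o/ (V4) and /o/ (V5): /tj/ — entire cluster is a permitted onset → onset /tj/, coda ∅.
So the parse is vradz.tja.gjijd.gjo.tjop.
Classifying each syllable: /vradz/ (closed), /tja/ (open), /gjijd/ (closed), /gjo/ (open), /tjop/ (closed).
Open syllables: 2.

2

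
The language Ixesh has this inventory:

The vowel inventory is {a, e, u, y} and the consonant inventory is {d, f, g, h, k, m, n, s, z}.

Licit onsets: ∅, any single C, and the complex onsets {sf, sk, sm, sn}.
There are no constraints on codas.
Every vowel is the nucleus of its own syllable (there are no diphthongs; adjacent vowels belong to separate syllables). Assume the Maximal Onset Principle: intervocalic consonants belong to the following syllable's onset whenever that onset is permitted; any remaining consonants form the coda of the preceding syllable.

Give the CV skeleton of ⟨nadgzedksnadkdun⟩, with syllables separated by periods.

CVCC.CVCC.CCVCC.CVC

The vowels are a, e, a, u — 4 nuclei, so 4 syllables.
σ1/σ2 boundary: /dgz/; trying suffixes from longest down, /z/ is the first permitted one, so coda /dg/ | onset /z/.
σ2/σ3 boundary: /dksn/ — longest licit onset from the right is /sn/, leaving /dk/ as coda.
σ3/σ4 boundary: cluster /dkd/ — the longest permitted-onset suffix is /d/; onset = /d/, preceding coda = /dk/.
Result: nadg.zedk.snadk.dun.
Mapping each syllable to C/V: /nadg/ → CVCC, /zedk/ → CVCC, /snadk/ → CCVCC, /dun/ → CVC.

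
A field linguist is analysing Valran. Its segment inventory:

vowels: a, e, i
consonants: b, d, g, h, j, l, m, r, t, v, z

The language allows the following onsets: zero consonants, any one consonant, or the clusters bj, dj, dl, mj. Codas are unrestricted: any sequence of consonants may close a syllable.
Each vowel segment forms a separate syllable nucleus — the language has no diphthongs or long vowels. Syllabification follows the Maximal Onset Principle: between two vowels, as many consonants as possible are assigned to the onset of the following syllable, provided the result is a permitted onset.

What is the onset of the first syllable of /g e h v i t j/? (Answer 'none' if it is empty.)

g

Nuclei (vowels): e, i → 2 syllables.
V1 /e/ – V2 /i/: cluster /hv/ — the longest permitted-onset suffix is /v/; onset = /v/, preceding coda = /h/.
Result: geh.vitj.
Syllable 1 is /geh/: onset /g/, nucleus /e/, coda /h/.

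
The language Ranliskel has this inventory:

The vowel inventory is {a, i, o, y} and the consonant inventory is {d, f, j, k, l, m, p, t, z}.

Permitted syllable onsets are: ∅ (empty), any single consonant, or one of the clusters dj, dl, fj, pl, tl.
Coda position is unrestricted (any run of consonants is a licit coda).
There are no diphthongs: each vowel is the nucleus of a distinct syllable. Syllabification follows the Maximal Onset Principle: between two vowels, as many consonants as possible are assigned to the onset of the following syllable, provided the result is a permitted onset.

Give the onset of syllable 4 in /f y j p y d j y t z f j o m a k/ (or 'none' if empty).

Vowels present: y, y, y, o, a; each is a nucleus, giving 5 syllables.
σ1/σ2 boundary: /jp/ splits as /j/ + /p/ (/p/ is the longest suffix that is a licit onset).
σ2/σ3 boundary: /dj/ — entire cluster is a permitted onset → onset /dj/, coda ∅.
σ3/σ4 boundary: /tzfj/ splits as /tz/ + /fj/ (/fj/ is the longest suffix that is a licit onset).
σ4/σ5 boundary: /m/ → onset of the next syllable (single consonants are always licit onsets).
So the parse is fyj.py.djytz.fjo.mak.
Syllable 4 is /fjo/: onset /fj/, nucleus /o/, coda ∅.

fj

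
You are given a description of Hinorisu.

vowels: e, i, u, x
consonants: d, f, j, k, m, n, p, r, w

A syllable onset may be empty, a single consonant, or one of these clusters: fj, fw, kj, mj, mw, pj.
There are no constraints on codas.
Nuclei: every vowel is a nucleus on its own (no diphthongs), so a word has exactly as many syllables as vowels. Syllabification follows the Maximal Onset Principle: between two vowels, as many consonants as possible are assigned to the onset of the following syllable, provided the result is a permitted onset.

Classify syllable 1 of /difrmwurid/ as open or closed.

closed

The vowels are i, u, i — 3 nuclei, so 3 syllables.
σ1/σ2 boundary: cluster /frmw/ — the longest permitted-onset suffix is /mw/; onset = /mw/, preceding coda = /fr/.
σ2/σ3 boundary: /r/ is a single consonant, so it becomes the next onset.
So the parse is difr.mwu.rid.
Syllable 1 is /difr/ with coda /fr/, so it is closed.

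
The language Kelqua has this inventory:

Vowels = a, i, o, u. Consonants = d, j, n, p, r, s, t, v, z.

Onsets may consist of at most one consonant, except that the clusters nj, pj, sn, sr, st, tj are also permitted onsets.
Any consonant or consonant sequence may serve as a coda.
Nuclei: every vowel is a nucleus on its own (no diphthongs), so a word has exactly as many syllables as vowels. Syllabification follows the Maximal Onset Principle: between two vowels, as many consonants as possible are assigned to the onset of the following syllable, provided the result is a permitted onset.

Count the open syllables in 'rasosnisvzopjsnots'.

2

The vowels are a, o, i, o, o — 5 nuclei, so 5 syllables.
V1 /a/ – V2 /o/: /s/ is a single consonant, so it becomes the next onset.
V2 /o/ – V3 /i/: /sn/ is a licit onset in full, so it all attaches to the next syllable.
V3 /i/ – V4 /o/: /svz/ splits as /sv/ + /z/ (/z/ is the longest suffix that is a licit onset).
V4 /o/ – V5 /o/: cluster /pjsn/ — the longest permitted-onset suffix is /sn/; onset = /sn/, preceding coda = /pj/.
Syllabification: ra.so.snisv.zopj.snots.
Classifying each syllable: /ra/ (open), /so/ (open), /snisv/ (closed), /zopj/ (closed), /snots/ (closed).
Open syllables: 2.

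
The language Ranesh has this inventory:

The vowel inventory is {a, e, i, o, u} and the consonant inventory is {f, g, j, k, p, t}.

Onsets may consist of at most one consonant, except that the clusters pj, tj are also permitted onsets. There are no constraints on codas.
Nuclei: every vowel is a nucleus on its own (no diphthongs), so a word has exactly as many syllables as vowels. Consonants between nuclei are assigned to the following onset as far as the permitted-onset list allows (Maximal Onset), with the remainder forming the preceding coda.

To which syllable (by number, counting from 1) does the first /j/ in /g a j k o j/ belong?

1

The vowels are a, o — 2 nuclei, so 2 syllables.
V1 /a/ – V2 /o/: /jk/ splits as /j/ + /k/ (/k/ is the longest suffix that is a licit onset).
So the parse is gaj.koj.
The first /j/ is in the coda of syllable 1 (/gaj/).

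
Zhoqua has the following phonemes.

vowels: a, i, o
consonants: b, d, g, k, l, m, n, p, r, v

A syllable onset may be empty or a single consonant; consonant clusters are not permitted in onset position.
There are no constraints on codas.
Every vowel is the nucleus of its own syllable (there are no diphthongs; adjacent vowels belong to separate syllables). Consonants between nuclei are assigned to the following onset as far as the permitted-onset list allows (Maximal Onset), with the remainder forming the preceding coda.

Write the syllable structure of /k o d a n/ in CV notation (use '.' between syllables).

CV.CVC

Nuclei (vowels): o, a → 2 syllables.
Between /o/ (V1) and /a/ (V2): just /d/ — single C goes to the following onset.
Putting it together: ko.dan.
Mapping each syllable to C/V: /ko/ → CV, /dan/ → CVC.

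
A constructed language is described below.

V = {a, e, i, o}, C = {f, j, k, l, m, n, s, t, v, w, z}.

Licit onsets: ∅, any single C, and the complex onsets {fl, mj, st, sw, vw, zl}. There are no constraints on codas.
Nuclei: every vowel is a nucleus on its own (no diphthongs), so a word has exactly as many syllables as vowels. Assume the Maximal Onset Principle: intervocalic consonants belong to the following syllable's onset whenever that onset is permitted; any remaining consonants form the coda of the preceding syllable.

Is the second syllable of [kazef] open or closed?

Vowels present: a, e; each is a nucleus, giving 2 syllables.
/a…e/ gap (V1→V2): /z/ → onset of the next syllable (single consonants are always licit onsets).
Putting it together: ka.zef.
Syllable 2 is /zef/ with coda /f/, so it is closed.

closed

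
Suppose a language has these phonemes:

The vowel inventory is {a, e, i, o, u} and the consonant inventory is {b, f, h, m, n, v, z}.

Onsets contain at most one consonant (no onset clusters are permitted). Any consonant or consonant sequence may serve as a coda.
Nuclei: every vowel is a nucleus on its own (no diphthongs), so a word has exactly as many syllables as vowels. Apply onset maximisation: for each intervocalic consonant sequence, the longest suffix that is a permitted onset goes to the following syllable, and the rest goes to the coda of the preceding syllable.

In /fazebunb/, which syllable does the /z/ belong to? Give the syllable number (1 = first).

2

Vowels present: a, e, u; each is a nucleus, giving 3 syllables.
V1 /a/ – V2 /e/: /z/ → onset of the next syllable (single consonants are always licit onsets).
V2 /e/ – V3 /u/: just /b/ — single C goes to the following onset.
So the parse is fa.ze.bunb.
The /z/ is in the onset of syllable 2 (/ze/).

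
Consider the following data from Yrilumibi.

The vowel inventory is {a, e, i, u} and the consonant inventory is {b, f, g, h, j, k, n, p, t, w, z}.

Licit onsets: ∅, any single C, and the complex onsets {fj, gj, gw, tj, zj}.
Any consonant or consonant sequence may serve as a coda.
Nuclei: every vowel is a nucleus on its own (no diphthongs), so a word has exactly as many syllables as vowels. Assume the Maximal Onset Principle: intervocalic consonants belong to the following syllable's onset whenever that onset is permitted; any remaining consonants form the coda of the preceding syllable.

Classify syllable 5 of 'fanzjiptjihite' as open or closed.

open

Nuclei (vowels): a, i, i, i, e → 5 syllables.
σ1/σ2 boundary: /nzj/ — longest licit onset from the right is /zj/, leaving /n/ as coda.
σ2/σ3 boundary: /ptj/ — longest licit onset from the right is /tj/, leaving /p/ as coda.
σ3/σ4 boundary: just /h/ — single C goes to the following onset.
σ4/σ5 boundary: /t/ → onset of the next syllable (single consonants are always licit onsets).
Putting it together: fan.zjip.tji.hi.te.
Syllable 5 is /te/; it ends in its nucleus with no coda, so it is open.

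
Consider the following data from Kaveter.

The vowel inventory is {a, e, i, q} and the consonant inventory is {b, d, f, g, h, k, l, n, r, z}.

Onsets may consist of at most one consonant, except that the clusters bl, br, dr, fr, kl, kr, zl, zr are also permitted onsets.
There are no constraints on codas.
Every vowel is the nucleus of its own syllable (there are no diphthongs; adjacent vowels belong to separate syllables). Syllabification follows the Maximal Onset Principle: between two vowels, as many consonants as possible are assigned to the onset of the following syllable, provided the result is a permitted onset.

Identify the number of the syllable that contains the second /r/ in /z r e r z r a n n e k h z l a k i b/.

1

Nuclei (vowels): e, a, e, a, i → 5 syllables.
Between /e/ (V1) and /a/ (V2): /rzr/ splits as /r/ + /zr/ (/zr/ is the longest suffix that is a licit onset).
Between /a/ (V2) and /e/ (V3): cluster /nn/ — the longest permitted-onset suffix is /n/; onset = /n/, preceding coda = /n/.
Between /e/ (V3) and /a/ (V4): /khzl/; trying suffixes from longest down, /zl/ is the first permitted one, so coda /kh/ | onset /zl/.
Between /a/ (V4) and /i/ (V5): just /k/ — single C goes to the following onset.
Syllabification: zrer.zran.nekh.zla.kib.
The second /r/ is in the coda of syllable 1 (/zrer/).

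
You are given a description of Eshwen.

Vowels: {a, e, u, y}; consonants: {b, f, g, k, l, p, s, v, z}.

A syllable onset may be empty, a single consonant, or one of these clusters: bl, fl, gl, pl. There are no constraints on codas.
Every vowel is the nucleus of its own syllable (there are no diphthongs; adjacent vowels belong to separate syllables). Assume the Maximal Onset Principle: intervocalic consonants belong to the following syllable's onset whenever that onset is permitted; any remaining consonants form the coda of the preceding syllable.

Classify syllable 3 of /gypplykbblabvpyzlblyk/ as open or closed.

closed

Nuclei (vowels): y, y, a, y, y → 5 syllables.
/y…y/ gap (V1→V2): /ppl/; trying suffixes from longest down, /pl/ is the first permitted one, so coda /p/ | onset /pl/.
/y…a/ gap (V2→V3): cluster /kbbl/ — the longest permitted-onset suffix is /bl/; onset = /bl/, preceding coda = /kb/.
/a…y/ gap (V3→V4): /bvp/ splits as /bv/ + /p/ (/p/ is the longest suffix that is a licit onset).
/y…y/ gap (V4→V5): /zlbl/ splits as /zl/ + /bl/ (/bl/ is the longest suffix that is a licit onset).
Putting it together: gyp.plykb.blabv.pyzl.blyk.
Syllable 3 is /blabv/ with coda /bv/, so it is closed.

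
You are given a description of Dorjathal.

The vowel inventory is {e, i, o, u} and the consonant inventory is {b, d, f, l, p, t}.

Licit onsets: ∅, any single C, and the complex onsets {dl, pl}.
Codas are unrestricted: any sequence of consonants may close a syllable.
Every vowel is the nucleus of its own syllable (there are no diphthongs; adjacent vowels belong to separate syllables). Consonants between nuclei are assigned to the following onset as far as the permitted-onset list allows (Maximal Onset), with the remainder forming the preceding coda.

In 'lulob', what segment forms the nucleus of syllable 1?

u

The vowels are u, o — 2 nuclei, so 2 syllables.
The first nucleus (vowel 1 from the left) is /u/.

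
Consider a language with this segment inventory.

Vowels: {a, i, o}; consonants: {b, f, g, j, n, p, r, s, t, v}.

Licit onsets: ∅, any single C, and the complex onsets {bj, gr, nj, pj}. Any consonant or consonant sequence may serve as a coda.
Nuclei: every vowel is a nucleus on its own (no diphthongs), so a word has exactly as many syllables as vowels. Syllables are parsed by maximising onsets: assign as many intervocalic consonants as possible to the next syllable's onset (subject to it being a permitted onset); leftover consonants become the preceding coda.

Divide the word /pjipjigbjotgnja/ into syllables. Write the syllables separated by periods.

pji.pjig.bjotg.nja

Nuclei (vowels): i, i, o, a → 4 syllables.
/i…i/ gap (V1→V2): /pj/ is a licit onset in full, so it all attaches to the next syllable.
/i…o/ gap (V2→V3): cluster /gbj/ — the longest permitted-onset suffix is /bj/; onset = /bj/, preceding coda = /g/.
/o…a/ gap (V3→V4): /tgnj/ splits as /tg/ + /nj/ (/nj/ is the longest suffix that is a licit onset).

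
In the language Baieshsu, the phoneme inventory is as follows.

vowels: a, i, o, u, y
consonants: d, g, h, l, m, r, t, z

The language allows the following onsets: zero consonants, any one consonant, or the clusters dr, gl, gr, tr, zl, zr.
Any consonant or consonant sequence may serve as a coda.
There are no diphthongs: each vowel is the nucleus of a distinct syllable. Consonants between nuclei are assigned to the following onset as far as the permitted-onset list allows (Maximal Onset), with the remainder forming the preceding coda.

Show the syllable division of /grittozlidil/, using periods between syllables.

grit.to.zli.dil

Vowels present: i, o, i, i; each is a nucleus, giving 4 syllables.
V1 /i/ – V2 /o/: /tt/ — longest licit onset from the right is /t/, leaving /t/ as coda.
V2 /o/ – V3 /i/: cluster /zl/ — /zl/ is itself a permitted onset, so the whole cluster goes right; preceding coda = ∅.
V3 /i/ – V4 /i/: /d/ → onset of the next syllable (single consonants are always licit onsets).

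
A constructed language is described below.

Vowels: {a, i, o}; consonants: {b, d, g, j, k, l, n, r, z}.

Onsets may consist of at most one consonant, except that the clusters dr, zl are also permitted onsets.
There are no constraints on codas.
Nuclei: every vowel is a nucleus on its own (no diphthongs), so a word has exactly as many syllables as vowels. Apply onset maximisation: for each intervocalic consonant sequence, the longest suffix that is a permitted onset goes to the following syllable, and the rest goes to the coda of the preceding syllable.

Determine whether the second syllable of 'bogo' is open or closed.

open

Vowels present: o, o; each is a nucleus, giving 2 syllables.
Between /o/ (V1) and /o/ (V2): /g/ → onset of the next syllable (single consonants are always licit onsets).
Putting it together: bo.go.
Syllable 2 is /go/; it ends in its nucleus with no coda, so it is open.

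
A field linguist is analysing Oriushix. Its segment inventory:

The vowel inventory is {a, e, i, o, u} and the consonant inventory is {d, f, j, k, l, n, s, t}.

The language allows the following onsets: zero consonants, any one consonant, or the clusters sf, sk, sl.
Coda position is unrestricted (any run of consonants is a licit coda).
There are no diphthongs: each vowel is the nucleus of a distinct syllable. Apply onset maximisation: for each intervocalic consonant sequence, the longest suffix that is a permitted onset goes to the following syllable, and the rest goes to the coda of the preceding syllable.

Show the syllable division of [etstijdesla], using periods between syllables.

ets.tij.de.sla

Nuclei (vowels): e, i, e, a → 4 syllables.
Between /e/ (V1) and /i/ (V2): /tst/ — longest licit onset from the right is /t/, leaving /ts/ as coda.
Between /i/ (V2) and /e/ (V3): /jd/ — longest licit onset from the right is /d/, leaving /j/ as coda.
Between /e/ (V3) and /a/ (V4): cluster /sl/ — /sl/ is itself a permitted onset, so the whole cluster goes right; preceding coda = ∅.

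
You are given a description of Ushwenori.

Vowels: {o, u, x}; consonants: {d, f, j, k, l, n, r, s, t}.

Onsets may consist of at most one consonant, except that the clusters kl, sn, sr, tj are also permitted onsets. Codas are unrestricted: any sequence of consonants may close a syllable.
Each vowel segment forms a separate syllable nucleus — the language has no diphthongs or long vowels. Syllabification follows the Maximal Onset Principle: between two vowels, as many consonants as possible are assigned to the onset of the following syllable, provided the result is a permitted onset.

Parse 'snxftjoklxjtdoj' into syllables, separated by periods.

Nuclei (vowels): x, o, x, o → 4 syllables.
Between /x/ (V1) and /o/ (V2): /ftj/ — longest licit onset from the right is /tj/, leaving /f/ as coda.
Between /o/ (V2) and /x/ (V3): /kl/ is a licit onset in full, so it all attaches to the next syllable.
Between /x/ (V3) and /o/ (V4): /jtd/; trying suffixes from longest down, /d/ is the first permitted one, so coda /jt/ | onset /d/.

snxf.tjo.klxjt.doj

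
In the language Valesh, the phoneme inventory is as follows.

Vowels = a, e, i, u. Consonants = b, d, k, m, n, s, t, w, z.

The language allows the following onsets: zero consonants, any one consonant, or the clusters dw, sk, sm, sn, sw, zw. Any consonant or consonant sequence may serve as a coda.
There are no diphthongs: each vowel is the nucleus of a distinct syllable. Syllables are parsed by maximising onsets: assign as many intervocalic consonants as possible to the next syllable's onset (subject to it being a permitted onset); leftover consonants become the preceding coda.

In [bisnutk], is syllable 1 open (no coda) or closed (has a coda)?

open

The vowels are i, u — 2 nuclei, so 2 syllables.
Between /i/ (V1) and /u/ (V2): /sn/ is a licit onset in full, so it all attaches to the next syllable.
Putting it together: bi.snutk.
Syllable 1 is /bi/; it ends in its nucleus with no coda, so it is open.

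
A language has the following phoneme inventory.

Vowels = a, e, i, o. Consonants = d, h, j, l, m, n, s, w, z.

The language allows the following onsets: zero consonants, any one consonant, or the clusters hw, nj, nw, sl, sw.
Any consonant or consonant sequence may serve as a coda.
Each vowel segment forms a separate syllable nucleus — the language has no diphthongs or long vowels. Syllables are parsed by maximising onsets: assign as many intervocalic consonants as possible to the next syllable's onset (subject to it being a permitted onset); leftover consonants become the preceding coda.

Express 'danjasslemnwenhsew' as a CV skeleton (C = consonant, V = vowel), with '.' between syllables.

The vowels are a, a, e, e, e — 5 nuclei, so 5 syllables.
Between /a/ (V1) and /a/ (V2): cluster /nj/ — /nj/ is itself a permitted onset, so the whole cluster goes right; preceding coda = ∅.
Between /a/ (V2) and /e/ (V3): /ssl/; trying suffixes from longest down, /sl/ is the first permitted one, so coda /s/ | onset /sl/.
Between /e/ (V3) and /e/ (V4): cluster /mnw/ — the longest permitted-onset suffix is /nw/; onset = /nw/, preceding coda = /m/.
Between /e/ (V4) and /e/ (V5): /nhs/; trying suffixes from longest down, /s/ is the first permitted one, so coda /nh/ | onset /s/.
Syllabification: da.njas.slem.nwenh.sew.
Mapping each syllable to C/V: /da/ → CV, /njas/ → CCVC, /slem/ → CCVC, /nwenh/ → CCVCC, /sew/ → CVC.

CV.CCVC.CCVC.CCVCC.CVC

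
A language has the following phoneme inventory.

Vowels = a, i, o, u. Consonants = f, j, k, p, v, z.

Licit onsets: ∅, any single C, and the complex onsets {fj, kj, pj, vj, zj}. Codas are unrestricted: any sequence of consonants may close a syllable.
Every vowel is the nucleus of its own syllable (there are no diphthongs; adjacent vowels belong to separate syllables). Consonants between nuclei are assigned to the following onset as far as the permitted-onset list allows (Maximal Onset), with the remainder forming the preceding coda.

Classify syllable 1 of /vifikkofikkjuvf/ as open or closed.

The vowels are i, i, o, i, u — 5 nuclei, so 5 syllables.
Between /i/ (V1) and /i/ (V2): /f/ is a single consonant, so it becomes the next onset.
Between /i/ (V2) and /o/ (V3): /kk/ splits as /k/ + /k/ (/k/ is the longest suffix that is a licit onset).
Between /o/ (V3) and /i/ (V4): just /f/ — single C goes to the following onset.
Between /i/ (V4) and /u/ (V5): /kkj/ — longest licit onset from the right is /kj/, leaving /k/ as coda.
Putting it together: vi.fik.ko.fik.kjuvf.
Syllable 1 is /vi/; it ends in its nucleus with no coda, so it is open.

open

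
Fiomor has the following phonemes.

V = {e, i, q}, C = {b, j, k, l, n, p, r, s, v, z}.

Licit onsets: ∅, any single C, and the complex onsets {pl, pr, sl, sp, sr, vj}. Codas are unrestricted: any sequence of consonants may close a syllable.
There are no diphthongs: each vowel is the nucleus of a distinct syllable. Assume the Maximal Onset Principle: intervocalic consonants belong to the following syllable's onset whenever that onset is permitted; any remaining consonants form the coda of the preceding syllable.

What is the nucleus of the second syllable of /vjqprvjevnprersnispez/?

e

The vowels are q, e, e, i, e — 5 nuclei, so 5 syllables.
The second nucleus (vowel 2 from the left) is /e/.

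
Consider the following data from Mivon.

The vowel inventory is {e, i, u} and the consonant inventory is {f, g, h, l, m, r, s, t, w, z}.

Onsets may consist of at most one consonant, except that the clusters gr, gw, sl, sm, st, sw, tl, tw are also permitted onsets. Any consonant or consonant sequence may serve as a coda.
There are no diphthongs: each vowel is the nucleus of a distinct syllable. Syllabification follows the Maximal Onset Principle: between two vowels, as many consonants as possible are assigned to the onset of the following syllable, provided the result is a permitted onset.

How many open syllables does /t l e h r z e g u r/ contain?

1

The vowels are e, e, u — 3 nuclei, so 3 syllables.
/e…e/ gap (V1→V2): cluster /hrz/ — the longest permitted-onset suffix is /z/; onset = /z/, preceding coda = /hr/.
/e…u/ gap (V2→V3): /g/ is a single consonant, so it becomes the next onset.
So the parse is tlehr.ze.gur.
Classifying each syllable: /tlehr/ (closed), /ze/ (open), /gur/ (closed).
Open syllables: 1.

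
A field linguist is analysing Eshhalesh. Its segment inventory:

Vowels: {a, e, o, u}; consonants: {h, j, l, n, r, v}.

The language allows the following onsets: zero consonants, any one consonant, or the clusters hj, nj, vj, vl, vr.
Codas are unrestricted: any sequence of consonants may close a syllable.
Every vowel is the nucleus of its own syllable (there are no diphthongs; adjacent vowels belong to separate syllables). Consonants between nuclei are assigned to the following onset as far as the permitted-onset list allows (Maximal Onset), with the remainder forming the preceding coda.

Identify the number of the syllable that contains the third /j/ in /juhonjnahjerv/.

4

Vowels present: u, o, a, e; each is a nucleus, giving 4 syllables.
Between /u/ (V1) and /o/ (V2): /h/ → onset of the next syllable (single consonants are always licit onsets).
Between /o/ (V2) and /a/ (V3): /njn/ — longest licit onset from the right is /n/, leaving /nj/ as coda.
Between /a/ (V3) and /e/ (V4): cluster /hj/ — /hj/ is itself a permitted onset, so the whole cluster goes right; preceding coda = ∅.
Putting it together: ju.honj.na.hjerv.
The third /j/ is in the onset of syllable 4 (/hjerv/).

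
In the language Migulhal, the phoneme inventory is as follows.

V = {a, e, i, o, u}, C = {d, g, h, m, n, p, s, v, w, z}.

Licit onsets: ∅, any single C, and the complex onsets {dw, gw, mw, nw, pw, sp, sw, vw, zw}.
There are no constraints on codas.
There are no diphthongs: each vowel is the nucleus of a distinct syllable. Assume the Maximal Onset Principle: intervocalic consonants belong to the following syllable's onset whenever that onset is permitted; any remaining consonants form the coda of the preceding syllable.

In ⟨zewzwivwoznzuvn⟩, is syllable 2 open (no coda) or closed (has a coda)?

Vowels present: e, i, o, u; each is a nucleus, giving 4 syllables.
σ1/σ2 boundary: /wzw/; trying suffixes from longest down, /zw/ is the first permitted one, so coda /w/ | onset /zw/.
σ2/σ3 boundary: /vw/ — entire cluster is a permitted onset → onset /vw/, coda ∅.
σ3/σ4 boundary: /znz/; trying suffixes from longest down, /z/ is the first permitted one, so coda /zn/ | onset /z/.
Putting it together: zew.zwi.vwozn.zuvn.
Syllable 2 is /zwi/; it ends in its nucleus with no coda, so it is open.

open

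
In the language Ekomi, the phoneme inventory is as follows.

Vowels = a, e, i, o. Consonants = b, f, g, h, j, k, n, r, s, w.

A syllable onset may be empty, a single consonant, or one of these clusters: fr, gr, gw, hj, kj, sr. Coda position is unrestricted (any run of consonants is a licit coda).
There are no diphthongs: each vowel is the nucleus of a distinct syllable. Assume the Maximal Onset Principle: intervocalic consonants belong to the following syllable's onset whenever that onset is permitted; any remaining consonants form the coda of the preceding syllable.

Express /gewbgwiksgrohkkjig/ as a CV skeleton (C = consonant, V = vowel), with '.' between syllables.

CVCC.CCVCC.CCVCC.CCVC

Nuclei (vowels): e, i, o, i → 4 syllables.
σ1/σ2 boundary: cluster /wbgw/ — the longest permitted-onset suffix is /gw/; onset = /gw/, preceding coda = /wb/.
σ2/σ3 boundary: /ksgr/ — longest licit onset from the right is /gr/, leaving /ks/ as coda.
σ3/σ4 boundary: /hkkj/ — longest licit onset from the right is /kj/, leaving /hk/ as coda.
Result: gewb.gwiks.grohk.kjig.
Mapping each syllable to C/V: /gewb/ → CVCC, /gwiks/ → CCVCC, /grohk/ → CCVCC, /kjig/ → CCVC.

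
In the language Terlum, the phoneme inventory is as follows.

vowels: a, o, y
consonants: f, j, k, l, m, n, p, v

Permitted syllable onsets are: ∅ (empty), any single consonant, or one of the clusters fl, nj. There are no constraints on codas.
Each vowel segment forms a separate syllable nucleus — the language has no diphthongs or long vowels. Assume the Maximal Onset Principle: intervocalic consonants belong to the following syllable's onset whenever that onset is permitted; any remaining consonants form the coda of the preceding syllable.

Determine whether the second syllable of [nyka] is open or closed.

Nuclei (vowels): y, a → 2 syllables.
σ1/σ2 boundary: /k/ → onset of the next syllable (single consonants are always licit onsets).
So the parse is ny.ka.
Syllable 2 is /ka/; it ends in its nucleus with no coda, so it is open.

open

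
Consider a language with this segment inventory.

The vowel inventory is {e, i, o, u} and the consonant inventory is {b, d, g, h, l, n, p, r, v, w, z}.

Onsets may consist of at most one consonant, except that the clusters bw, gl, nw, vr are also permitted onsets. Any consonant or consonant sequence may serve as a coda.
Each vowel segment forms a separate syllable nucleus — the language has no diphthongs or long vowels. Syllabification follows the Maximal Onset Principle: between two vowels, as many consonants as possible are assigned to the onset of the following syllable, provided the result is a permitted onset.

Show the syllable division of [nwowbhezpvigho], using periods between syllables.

nwowb.hezp.vig.ho

Vowels present: o, e, i, o; each is a nucleus, giving 4 syllables.
/o…e/ gap (V1→V2): /wbh/; trying suffixes from longest down, /h/ is the first permitted one, so coda /wb/ | onset /h/.
/e…i/ gap (V2→V3): /zpv/; trying suffixes from longest down, /v/ is the first permitted one, so coda /zp/ | onset /v/.
/i…o/ gap (V3→V4): /gh/; trying suffixes from longest down, /h/ is the first permitted one, so coda /g/ | onset /h/.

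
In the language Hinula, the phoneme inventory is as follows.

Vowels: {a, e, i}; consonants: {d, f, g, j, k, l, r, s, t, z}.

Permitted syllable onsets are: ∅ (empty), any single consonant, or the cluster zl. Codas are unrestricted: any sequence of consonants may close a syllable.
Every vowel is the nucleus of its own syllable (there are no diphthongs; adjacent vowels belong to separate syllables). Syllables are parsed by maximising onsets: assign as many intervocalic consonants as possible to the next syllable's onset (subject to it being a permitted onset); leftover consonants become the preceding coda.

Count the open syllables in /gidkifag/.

Nuclei (vowels): i, i, a → 3 syllables.
σ1/σ2 boundary: /dk/ — longest licit onset from the right is /k/, leaving /d/ as coda.
σ2/σ3 boundary: just /f/ — single C goes to the following onset.
Syllabification: gid.ki.fag.
Classifying each syllable: /gid/ (closed), /ki/ (open), /fag/ (closed).
Open syllables: 1.

1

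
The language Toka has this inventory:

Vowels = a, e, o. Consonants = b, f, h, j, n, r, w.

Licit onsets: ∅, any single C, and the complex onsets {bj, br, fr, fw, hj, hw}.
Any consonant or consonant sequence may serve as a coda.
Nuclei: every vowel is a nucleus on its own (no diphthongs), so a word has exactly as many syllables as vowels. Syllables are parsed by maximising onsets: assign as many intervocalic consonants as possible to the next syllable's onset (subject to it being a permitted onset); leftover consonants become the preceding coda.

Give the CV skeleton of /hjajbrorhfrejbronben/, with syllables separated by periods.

The vowels are a, o, e, o, e — 5 nuclei, so 5 syllables.
V1 /a/ – V2 /o/: /jbr/ splits as /j/ + /br/ (/br/ is the longest suffix that is a licit onset).
V2 /o/ – V3 /e/: /rhfr/ — longest licit onset from the right is /fr/, leaving /rh/ as coda.
V3 /e/ – V4 /o/: /jbr/; trying suffixes from longest down, /br/ is the first permitted one, so coda /j/ | onset /br/.
V4 /o/ – V5 /e/: /nb/; trying suffixes from longest down, /b/ is the first permitted one, so coda /n/ | onset /b/.
Syllabification: hjaj.brorh.frej.bron.ben.
Mapping each syllable to C/V: /hjaj/ → CCVC, /brorh/ → CCVCC, /frej/ → CCVC, /bron/ → CCVC, /ben/ → CVC.

CCVC.CCVCC.CCVC.CCVC.CVC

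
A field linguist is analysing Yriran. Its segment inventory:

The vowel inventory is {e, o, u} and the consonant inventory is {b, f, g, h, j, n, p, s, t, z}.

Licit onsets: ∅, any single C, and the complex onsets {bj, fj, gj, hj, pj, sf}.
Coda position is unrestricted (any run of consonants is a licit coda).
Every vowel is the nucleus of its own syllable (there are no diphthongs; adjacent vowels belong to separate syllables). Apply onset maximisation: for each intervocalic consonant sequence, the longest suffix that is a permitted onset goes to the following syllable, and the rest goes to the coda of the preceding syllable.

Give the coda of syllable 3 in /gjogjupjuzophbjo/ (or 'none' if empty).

The vowels are o, u, u, o, o — 5 nuclei, so 5 syllables.
σ1/σ2 boundary: cluster /gj/ — /gj/ is itself a permitted onset, so the whole cluster goes right; preceding coda = ∅.
σ2/σ3 boundary: /pj/ — entire cluster is a permitted onset → onset /pj/, coda ∅.
σ3/σ4 boundary: /z/ is a single consonant, so it becomes the next onset.
σ4/σ5 boundary: cluster /phbj/ — the longest permitted-onset suffix is /bj/; onset = /bj/, preceding coda = /ph/.
So the parse is gjo.gju.pju.zoph.bjo.
Syllable 3 is /pju/: onset /pj/, nucleus /u/, coda ∅.

none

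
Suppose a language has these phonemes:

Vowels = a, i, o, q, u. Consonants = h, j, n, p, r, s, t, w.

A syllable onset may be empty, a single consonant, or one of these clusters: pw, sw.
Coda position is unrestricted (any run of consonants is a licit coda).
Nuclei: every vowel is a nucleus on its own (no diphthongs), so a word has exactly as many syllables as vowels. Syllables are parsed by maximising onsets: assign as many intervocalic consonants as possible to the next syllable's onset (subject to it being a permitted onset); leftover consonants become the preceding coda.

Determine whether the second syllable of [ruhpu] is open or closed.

The vowels are u, u — 2 nuclei, so 2 syllables.
/u…u/ gap (V1→V2): cluster /hp/ — the longest permitted-onset suffix is /p/; onset = /p/, preceding coda = /h/.
So the parse is ruh.pu.
Syllable 2 is /pu/; it ends in its nucleus with no coda, so it is open.

open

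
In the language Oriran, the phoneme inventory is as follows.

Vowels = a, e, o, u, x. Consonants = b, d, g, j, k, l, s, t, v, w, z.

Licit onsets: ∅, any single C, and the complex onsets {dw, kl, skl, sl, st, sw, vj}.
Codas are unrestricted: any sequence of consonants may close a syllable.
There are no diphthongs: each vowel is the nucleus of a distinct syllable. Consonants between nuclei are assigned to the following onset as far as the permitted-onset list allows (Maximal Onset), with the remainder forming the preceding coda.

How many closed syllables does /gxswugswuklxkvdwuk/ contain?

3

Vowels present: x, u, u, x, u; each is a nucleus, giving 5 syllables.
V1 /x/ – V2 /u/: /sw/ — entire cluster is a permitted onset → onset /sw/, coda ∅.
V2 /u/ – V3 /u/: /gsw/ splits as /g/ + /sw/ (/sw/ is the longest suffix that is a licit onset).
V3 /u/ – V4 /x/: /kl/ — entire cluster is a permitted onset → onset /kl/, coda ∅.
V4 /x/ – V5 /u/: /kvdw/ splits as /kv/ + /dw/ (/dw/ is the longest suffix that is a licit onset).
Result: gx.swug.swu.klxkv.dwuk.
Classifying each syllable: /gx/ (open), /swug/ (closed), /swu/ (open), /klxkv/ (closed), /dwuk/ (closed).
Closed syllables: 3.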